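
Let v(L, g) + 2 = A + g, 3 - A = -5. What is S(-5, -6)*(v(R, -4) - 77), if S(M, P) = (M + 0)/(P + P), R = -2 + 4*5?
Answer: -125/4 ≈ -31.250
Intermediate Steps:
A = 8 (A = 3 - 1*(-5) = 3 + 5 = 8)
R = 18 (R = -2 + 20 = 18)
S(M, P) = M/(2*P) (S(M, P) = M/((2*P)) = M*(1/(2*P)) = M/(2*P))
v(L, g) = 6 + g (v(L, g) = -2 + (8 + g) = 6 + g)
S(-5, -6)*(v(R, -4) - 77) = ((1/2)*(-5)/(-6))*((6 - 4) - 77) = ((1/2)*(-5)*(-1/6))*(2 - 77) = (5/12)*(-75) = -125/4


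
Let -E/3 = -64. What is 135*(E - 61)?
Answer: 17685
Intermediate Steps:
E = 192 (E = -3*(-64) = 192)
135*(E - 61) = 135*(192 - 61) = 135*131 = 17685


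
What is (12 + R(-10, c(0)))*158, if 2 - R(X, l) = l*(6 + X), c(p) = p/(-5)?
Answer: 2212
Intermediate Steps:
c(p) = -p/5 (c(p) = p*(-1/5) = -p/5)
R(X, l) = 2 - l*(6 + X)
(12 + R(-10, c(0)))*158 = (12 + (2 - (-6)*0/5 - 1*(-10)*(-1/5*0)))*158 = (12 + (2 - 6*0 - 1*(-10)*0))*158 = (12 + (2 + 0 + 0))*158 = (12 + 2)*158 = 14*158 = 2212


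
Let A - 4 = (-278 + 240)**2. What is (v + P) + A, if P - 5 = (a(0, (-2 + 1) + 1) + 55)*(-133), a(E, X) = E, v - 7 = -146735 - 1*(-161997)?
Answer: 9407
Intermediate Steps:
v = 15269 (v = 7 + (-146735 - 1*(-161997)) = 7 + (-146735 + 161997) = 7 + 15262 = 15269)
P = -7310 (P = 5 + (0 + 55)*(-133) = 5 + 55*(-133) = 5 - 7315 = -7310)
A = 1448 (A = 4 + (-278 + 240)**2 = 4 + (-38)**2 = 4 + 1444 = 1448)
(v + P) + A = (15269 - 7310) + 1448 = 7959 + 1448 = 9407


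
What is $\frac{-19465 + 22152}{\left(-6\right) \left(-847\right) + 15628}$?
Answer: $\frac{2687}{20710} \approx 0.12974$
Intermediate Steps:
$\frac{-19465 + 22152}{\left(-6\right) \left(-847\right) + 15628} = \frac{2687}{5082 + 15628} = \frac{2687}{20710}$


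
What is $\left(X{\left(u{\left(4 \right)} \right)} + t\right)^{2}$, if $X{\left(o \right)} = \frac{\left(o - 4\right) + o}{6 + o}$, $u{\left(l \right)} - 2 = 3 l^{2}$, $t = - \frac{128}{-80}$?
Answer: $\frac{13456}{1225} \approx 10.984$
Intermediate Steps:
$t = \frac{8}{5}$ ($t = \left(-128\right) \left(- \frac{1}{80}\right) = \frac{8}{5} \approx 1.6$)
$u{\left(l \right)} = 2 + 3 l^{2}$
$X{\left(o \right)} = \frac{-4 + 2 o}{6 + o}$ ($X{\left(o \right)} = \frac{\left(-4 + o\right) + o}{6 + o} = \frac{-4 + 2 o}{6 + o}$)
$\left(X{\left(u{\left(4 \right)} \right)} + t\right)^{2} = \left(\frac{2 \left(-2 + \left(2 + 3 \cdot 4^{2}\right)\right)}{6 + \left(2 + 3 \cdot 4^{2}\right)} + \frac{8}{5}\right)^{2} = \left(\frac{2 \left(-2 + \left(2 + 3 \cdot 16\right)\right)}{6 + \left(2 + 3 \cdot 16\right)} + \frac{8}{5}\right)^{2} = \left(\frac{2 \left(-2 + \left(2 + 48\right)\right)}{6 + \left(2 + 48\right)} + \frac{8}{5}\right)^{2} = \left(\frac{2 \left(-2 + 50\right)}{6 + 50} + \frac{8}{5}\right)^{2} = \left(2 \cdot \frac{1}{56} \cdot 48 + \frac{8}{5}\right)^{2} = \left(\frac{12}{7} + \frac{8}{5}\right)^{2} = \left(\frac{116}{35}\right)^{2} = \frac{13456}{1225}$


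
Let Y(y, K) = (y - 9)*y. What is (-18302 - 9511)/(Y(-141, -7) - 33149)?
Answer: 27813/11999 ≈ 2.3179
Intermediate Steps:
Y(y, K) = y*(-9 + y) (Y(y, K) = (-9 + y)*y = y*(-9 + y))
(-18302 - 9511)/(Y(-141, -7) - 33149) = (-18302 - 9511)/(-141*(-9 - 141) - 33149) = -27813/(-141*(-150) - 33149) = -27813/(21150 - 33149) = -27813/(-11999) = -27813*(-1/11999) = 27813/11999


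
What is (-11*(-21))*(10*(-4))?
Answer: -9240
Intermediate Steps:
(-11*(-21))*(10*(-4)) = 231*(-40) = -9240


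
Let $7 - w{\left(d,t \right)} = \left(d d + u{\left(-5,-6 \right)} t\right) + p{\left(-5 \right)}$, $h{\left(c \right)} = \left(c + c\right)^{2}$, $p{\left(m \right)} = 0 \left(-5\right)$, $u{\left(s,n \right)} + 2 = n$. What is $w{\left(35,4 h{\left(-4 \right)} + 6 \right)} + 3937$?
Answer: $4815$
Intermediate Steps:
$u{\left(s,n \right)} = -2 + n$
$p{\left(m \right)} = 0$
$h{\left(c \right)} = 4 c^{2}$ ($h{\left(c \right)} = \left(2 c\right)^{2} = 4 c^{2}$)
$w{\left(d,t \right)} = 7 - d^{2} + 8 t$ ($w{\left(d,t \right)} = 7 - \left(\left(d d + \left(-2 - 6\right) t\right) + 0\right) = 7 - \left(\left(d^{2} - 8 t\right) + 0\right) = 7 - \left(d^{2} - 8 t\right) = 7 - d^{2} + 8 t$)
$w{\left(35,4 h{\left(-4 \right)} + 6 \right)} + 3937 = \left(7 - 35^{2} + 8 \left(4 \cdot 4 \left(-4\right)^{2} + 6\right)\right) + 3937 = \left(7 - 1225 + 8 \left(4 \cdot 4 \cdot 16 + 6\right)\right) + 3937 = \left(7 - 1225 + 8 \left(4 \cdot 64 + 6\right)\right) + 3937 = \left(7 - 1225 + 8 \left(256 + 6\right)\right) + 3937 = \left(7 - 1225 + 8 \cdot 262\right) + 3937 = \left(7 - 1225 + 2096\right) + 3937 = 878 + 3937 = 4815$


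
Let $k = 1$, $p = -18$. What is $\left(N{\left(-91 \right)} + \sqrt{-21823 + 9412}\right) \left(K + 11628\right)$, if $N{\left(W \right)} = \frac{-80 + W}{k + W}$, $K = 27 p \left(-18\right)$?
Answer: $\frac{193572}{5} + 61128 i \sqrt{1379} \approx 38714.0 + 2.27 \cdot 10^{6} i$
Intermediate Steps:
$K = 8748$ ($K = 27 \left(-18\right) \left(-18\right) = \left(-486\right) \left(-18\right) = 8748$)
$N{\left(W \right)} = \frac{-80 + W}{1 + W}$
$\left(N{\left(-91 \right)} + \sqrt{-21823 + 9412}\right) \left(K + 11628\right) = \left(\frac{-80 - 91}{1 - 91} + \sqrt{-21823 + 9412}\right) \left(8748 + 11628\right) = \left(\frac{1}{-90} \left(-171\right) + \sqrt{-12411}\right) 20376 = \left(\left(- \frac{1}{90}\right) \left(-171\right) + 3 i \sqrt{1379}\right) 20376 = \left(\frac{19}{10} + 3 i \sqrt{1379}\right) 20376 = \frac{193572}{5} + 61128 i \sqrt{1379}$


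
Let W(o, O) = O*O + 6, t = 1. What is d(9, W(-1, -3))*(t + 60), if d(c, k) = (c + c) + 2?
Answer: 1220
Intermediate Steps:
W(o, O) = 6 + O² (W(o, O) = O² + 6 = 6 + O²)
d(c, k) = 2 + 2*c (d(c, k) = 2*c + 2 = 2 + 2*c)
d(9, W(-1, -3))*(t + 60) = (2 + 2*9)*(1 + 60) = (2 + 18)*61 = 20*61 = 1220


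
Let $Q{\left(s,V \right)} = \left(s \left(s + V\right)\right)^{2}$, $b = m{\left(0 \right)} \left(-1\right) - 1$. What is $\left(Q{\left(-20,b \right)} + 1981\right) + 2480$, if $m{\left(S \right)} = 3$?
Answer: $234861$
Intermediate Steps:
$b = -4$ ($b = 3 \left(-1\right) - 1 = -3 - 1 = -4$)
$Q{\left(s,V \right)} = s^{2} \left(V + s\right)^{2}$ ($Q{\left(s,V \right)} = \left(s \left(V + s\right)\right)^{2} = s^{2} \left(V + s\right)^{2}$)
$\left(Q{\left(-20,b \right)} + 1981\right) + 2480 = \left(\left(-20\right)^{2} \left(-4 - 20\right)^{2} + 1981\right) + 2480 = \left(400 \left(-24\right)^{2} + 1981\right) + 2480 = \left(400 \cdot 576 + 1981\right) + 2480 = \left(230400 + 1981\right) + 2480 = 232381 + 2480 = 234861$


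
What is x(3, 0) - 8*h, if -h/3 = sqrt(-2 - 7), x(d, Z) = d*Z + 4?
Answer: 4 + 72*I ≈ 4.0 + 72.0*I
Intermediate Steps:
x(d, Z) = 4 + Z*d (x(d, Z) = Z*d + 4 = 4 + Z*d)
h = -9*I (h = -3*sqrt(-2 - 7) = -9*I ≈ -9.0*I)
x(3, 0) - 8*h = (4 + 0*3) - (-72)*I = (4 + 0) + 72*I = 4 + 72*I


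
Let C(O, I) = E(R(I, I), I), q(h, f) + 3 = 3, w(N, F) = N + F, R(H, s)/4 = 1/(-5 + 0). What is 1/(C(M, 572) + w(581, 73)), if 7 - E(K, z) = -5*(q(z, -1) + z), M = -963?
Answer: 1/3521 ≈ 0.00028401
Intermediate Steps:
R(H, s) = -⅘ (R(H, s) = 4/(-5 + 0) = 4/(-5) = 4*(-⅕) = -⅘)
w(N, F) = F + N
q(h, f) = 0 (q(h, f) = -3 + 3 = 0)
E(K, z) = 7 + 5*z (E(K, z) = 7 - (-5)*(0 + z) = 7 - (-5)*z = 7 + 5*z)
C(O, I) = 7 + 5*I
1/(C(M, 572) + w(581, 73)) = 1/((7 + 5*572) + (73 + 581)) = 1/((7 + 2860) + 654) = 1/(2867 + 654) = 1/3521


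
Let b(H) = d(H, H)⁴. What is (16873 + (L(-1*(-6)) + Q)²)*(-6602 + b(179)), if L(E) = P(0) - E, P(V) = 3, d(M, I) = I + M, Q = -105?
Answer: 468748884537878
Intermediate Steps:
L(E) = 3 - E
b(H) = 16*H⁴ (b(H) = (H + H)⁴ = (2*H)⁴ = 16*H⁴)
(16873 + (L(-1*(-6)) + Q)²)*(-6602 + b(179)) = (16873 + ((3 - (-1)*(-6)) - 105)²)*(-6602 + 16*179⁴) = (16873 + ((3 - 1*6) - 105)²)*(-6602 + 16*1026625681) = (16873 + ((3 - 6) - 105)²)*(-6602 + 16426010896) = (16873 + (-3 - 105)²)*16426004294 = (16873 + (-108)²)*16426004294 = (16873 + 11664)*16426004294 = 28537*16426004294 = 468748884537878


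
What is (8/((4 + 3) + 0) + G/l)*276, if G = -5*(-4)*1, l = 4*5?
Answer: 4140/7 ≈ 591.43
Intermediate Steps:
l = 20
G = 20 (G = 20*1 = 20)
(8/((4 + 3) + 0) + G/l)*276 = (8/((4 + 3) + 0) + 20/20)*276 = (8/(7 + 0) + 20*(1/20))*276 = (8/7 + 1)*276 = (15/7)*276 = 4140/7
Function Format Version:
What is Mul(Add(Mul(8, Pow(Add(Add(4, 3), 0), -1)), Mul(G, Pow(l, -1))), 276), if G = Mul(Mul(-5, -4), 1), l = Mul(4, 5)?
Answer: Rational(4140, 7) ≈ 591.43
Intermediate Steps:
l = 20
G = 20 (G = Mul(20, 1) = 20)
Mul(Add(Mul(8, Pow(Add(Add(4, 3), 0), -1)), Mul(G, Pow(l, -1))), 276) = Mul(Add(Mul(8, Pow(Add(Add(4, 3), 0), -1)), Mul(20, Pow(20, -1))), 276) = Mul(Add(Mul(8, Pow(Add(7, 0), -1)), Mul(20, Rational(1, 20))), 276) = Mul(Add(Mul(8, Pow(7, -1)), 1), 276) = Mul(Add(Mul(8, Rational(1, 7)), 1), 276) = Mul(Add(Rational(8, 7), 1), 276) = Mul(Rational(15, 7), 276) = Rational(4140, 7)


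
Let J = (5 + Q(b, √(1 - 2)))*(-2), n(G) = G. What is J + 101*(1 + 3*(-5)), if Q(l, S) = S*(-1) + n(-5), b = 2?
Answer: -1414 + 2*I ≈ -1414.0 + 2.0*I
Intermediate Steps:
Q(l, S) = -5 - S (Q(l, S) = S*(-1) - 5 = -S - 5 = -5 - S)
J = 2*I (J = (5 + (-5 - √(1 - 2)))*(-2) = (5 + (-5 - √(-1)))*(-2) = (5 + (-5 - I))*(-2) = -I*(-2) = 2*I ≈ 2.0*I)
J + 101*(1 + 3*(-5)) = 2*I + 101*(1 + 3*(-5)) = 2*I + 101*(1 - 15) = 2*I + 101*(-14) = 2*I - 1414 = -1414 + 2*I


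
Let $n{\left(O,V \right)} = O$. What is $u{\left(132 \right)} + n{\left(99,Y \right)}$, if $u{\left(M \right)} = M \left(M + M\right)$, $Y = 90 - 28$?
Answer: $34947$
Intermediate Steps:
$Y = 62$ ($Y = 90 - 28 = 62$)
$u{\left(M \right)} = 2 M^{2}$ ($u{\left(M \right)} = M 2 M = 2 M^{2}$)
$u{\left(132 \right)} + n{\left(99,Y \right)} = 2 \cdot 132^{2} + 99 = 2 \cdot 17424 + 99 = 34848 + 99 = 34947$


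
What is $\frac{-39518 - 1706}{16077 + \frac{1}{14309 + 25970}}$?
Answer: $- \frac{415115374}{161891371} \approx -2.5642$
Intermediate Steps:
$\frac{-39518 - 1706}{16077 + \frac{1}{14309 + 25970}} = - \frac{41224}{16077 + \frac{1}{40279}} = - \frac{41224}{\frac{647565484}{40279}} = \left(-41224\right) \frac{40279}{647565484} = - \frac{415115374}{161891371}$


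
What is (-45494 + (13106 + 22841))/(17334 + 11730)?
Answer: -9547/29064 ≈ -0.32848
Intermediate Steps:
(-45494 + (13106 + 22841))/(17334 + 11730) = (-45494 + 35947)/29064 = -9547*1/29064 = -9547/29064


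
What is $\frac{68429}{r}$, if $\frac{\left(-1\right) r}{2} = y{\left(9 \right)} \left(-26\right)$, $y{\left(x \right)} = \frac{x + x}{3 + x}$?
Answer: $\frac{68429}{78} \approx 877.29$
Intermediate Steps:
$y{\left(x \right)} = \frac{2 x}{3 + x}$
$r = 78$ ($r = - 2 \cdot 2 \cdot 9 \frac{1}{3 + 9} \left(-26\right) = - 2 \cdot 2 \cdot 9 \cdot \frac{1}{12} \left(-26\right) = - 2 \cdot \frac{3}{2} \left(-26\right) = \left(-2\right) \left(-39\right) = 78$)
$\frac{68429}{r} = \frac{68429}{78}$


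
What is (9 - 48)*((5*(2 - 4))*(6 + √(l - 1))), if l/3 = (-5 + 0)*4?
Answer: 2340 + 390*I*√61 ≈ 2340.0 + 3046.0*I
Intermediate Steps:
l = -60 (l = 3*((-5 + 0)*4) = 3*(-5*4) = 3*(-20) = -60)
(9 - 48)*((5*(2 - 4))*(6 + √(l - 1))) = (9 - 48)*((5*(2 - 4))*(6 + √(-60 - 1))) = -39*5*(-2)*(6 + √(-61)) = -(-390)*(6 + I*√61) = -39*(-60 - 10*I*√61) = 2340 + 390*I*√61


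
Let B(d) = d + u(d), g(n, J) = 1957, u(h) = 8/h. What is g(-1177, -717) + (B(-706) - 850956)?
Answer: -299945869/353 ≈ -8.4971e+5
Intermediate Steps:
B(d) = d + 8/d
g(-1177, -717) + (B(-706) - 850956) = 1957 + ((-706 + 8/(-706)) - 850956) = 1957 + ((-706 + 8*(-1/706)) - 850956) = 1957 + ((-706 - 4/353) - 850956) = 1957 + (-249222/353 - 850956) = 1957 - 300636690/353 = -299945869/353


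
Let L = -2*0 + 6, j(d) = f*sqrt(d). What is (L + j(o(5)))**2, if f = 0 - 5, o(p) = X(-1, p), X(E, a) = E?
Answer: 11 - 60*I ≈ 11.0 - 60.0*I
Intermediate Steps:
o(p) = -1
f = -5
j(d) = -5*sqrt(d)
L = 6 (L = 0 + 6 = 6)
(L + j(o(5)))**2 = (6 - 5*I)**2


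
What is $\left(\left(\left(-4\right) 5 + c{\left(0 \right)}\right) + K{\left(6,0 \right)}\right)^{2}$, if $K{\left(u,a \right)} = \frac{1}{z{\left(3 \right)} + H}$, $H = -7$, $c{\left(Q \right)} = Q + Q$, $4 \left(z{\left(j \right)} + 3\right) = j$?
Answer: $\frac{553536}{1369} \approx 404.34$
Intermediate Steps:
$z{\left(j \right)} = -3 + \frac{j}{4}$
$c{\left(Q \right)} = 2 Q$
$K{\left(u,a \right)} = - \frac{4}{37}$ ($K{\left(u,a \right)} = \frac{1}{\left(-3 + \frac{1}{4} \cdot 3\right) - 7} = \frac{1}{\left(-3 + \frac{3}{4}\right) - 7} = \frac{1}{- \frac{9}{4} - 7} = \frac{1}{- \frac{37}{4}} = - \frac{4}{37}$)
$\left(\left(\left(-4\right) 5 + c{\left(0 \right)}\right) + K{\left(6,0 \right)}\right)^{2} = \left(\left(\left(-4\right) 5 + 2 \cdot 0\right) - \frac{4}{37}\right)^{2} = \left(\left(-20 + 0\right) - \frac{4}{37}\right)^{2} = \left(-20 - \frac{4}{37}\right)^{2} = \left(- \frac{744}{37}\right)^{2} = \frac{553536}{1369}$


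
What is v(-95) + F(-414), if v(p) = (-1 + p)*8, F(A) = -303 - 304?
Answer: -1375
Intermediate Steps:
F(A) = -607
v(p) = -8 + 8*p
v(-95) + F(-414) = (-8 + 8*(-95)) - 607 = (-8 - 760) - 607 = -768 - 607 = -1375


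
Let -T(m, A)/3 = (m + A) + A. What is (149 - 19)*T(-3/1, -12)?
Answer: 10530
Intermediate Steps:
T(m, A) = -6*A - 3*m (T(m, A) = -3*((m + A) + A) = -3*((A + m) + A) = -3*(m + 2*A) = -6*A - 3*m)
(149 - 19)*T(-3/1, -12) = (149 - 19)*(-6*(-12) - (-9)/1) = 130*(72 - (-9)) = 130*(72 - 3*(-3)) = 130*(72 + 9) = 130*81 = 10530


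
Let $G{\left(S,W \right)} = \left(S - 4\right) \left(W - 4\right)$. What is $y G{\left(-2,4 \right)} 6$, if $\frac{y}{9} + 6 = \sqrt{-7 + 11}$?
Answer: $0$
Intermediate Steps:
$G{\left(S,W \right)} = \left(-4 + S\right) \left(-4 + W\right)$
$y = -36$ ($y = -54 + 9 \sqrt{-7 + 11} = -54 + 9 \sqrt{4} = -54 + 9 \cdot 2 = -54 + 18 = -36$)
$y G{\left(-2,4 \right)} 6 = - 36 \left(16 - -8 - 16 - 8\right) 6 = - 36 \left(16 + 8 - 16 - 8\right) 6 = \left(-36\right) 0 \cdot 6 = 0 \cdot 6 = 0$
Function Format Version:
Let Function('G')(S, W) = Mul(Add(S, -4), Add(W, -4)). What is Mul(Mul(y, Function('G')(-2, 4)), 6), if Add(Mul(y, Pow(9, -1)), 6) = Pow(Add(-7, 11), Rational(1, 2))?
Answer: 0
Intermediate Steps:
Function('G')(S, W) = Mul(Add(-4, S), Add(-4, W))
y = -36 (y = Add(-54, Mul(9, Pow(Add(-7, 11), Rational(1, 2)))) = Add(-54, Mul(9, Pow(4, Rational(1, 2)))) = Add(-54, Mul(9, 2)) = Add(-54, 18) = -36)
Mul(Mul(y, Function('G')(-2, 4)), 6) = Mul(Mul(-36, Add(16, Mul(-4, -2), Mul(-4, 4), Mul(-2, 4))), 6) = Mul(Mul(-36, Add(16, 8, -16, -8)), 6) = Mul(Mul(-36, 0), 6) = Mul(0, 6) = 0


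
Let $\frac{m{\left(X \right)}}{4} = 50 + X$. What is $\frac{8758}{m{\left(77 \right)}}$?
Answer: $\frac{4379}{254} \approx 17.24$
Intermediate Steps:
$m{\left(X \right)} = 200 + 4 X$ ($m{\left(X \right)} = 4 \left(50 + X\right) = 200 + 4 X$)
$\frac{8758}{m{\left(77 \right)}} = \frac{8758}{200 + 4 \cdot 77} = \frac{8758}{200 + 308} = \frac{8758}{508} = 8758 \cdot \frac{1}{508} = \frac{4379}{254}$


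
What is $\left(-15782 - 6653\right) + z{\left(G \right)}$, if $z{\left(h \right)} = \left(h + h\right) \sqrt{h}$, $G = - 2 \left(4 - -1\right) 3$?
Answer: $-22435 - 60 i \sqrt{30} \approx -22435.0 - 328.63 i$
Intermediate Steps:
$G = -30$ ($G = - 2 \left(4 + 1\right) 3 = \left(-2\right) 5 \cdot 3 = \left(-10\right) 3 = -30$)
$z{\left(h \right)} = 2 h^{\frac{3}{2}}$ ($z{\left(h \right)} = 2 h \sqrt{h} = 2 h^{\frac{3}{2}}$)
$\left(-15782 - 6653\right) + z{\left(G \right)} = \left(-15782 - 6653\right) + 2 \left(-30\right)^{\frac{3}{2}} = -22435 + 2 \left(- 30 i \sqrt{30}\right) = -22435 - 60 i \sqrt{30}$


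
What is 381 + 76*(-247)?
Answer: -18391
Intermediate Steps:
381 + 76*(-247) = 381 - 18772 = -18391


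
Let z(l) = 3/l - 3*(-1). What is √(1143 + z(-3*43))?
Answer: √2118911/43 ≈ 33.852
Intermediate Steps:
z(l) = 3 + 3/l (z(l) = 3/l + 3 = 3 + 3/l)
√(1143 + z(-3*43)) = √(1143 + (3 + 3/((-3*43)))) = √(1143 + (3 + 3/(-129))) = √(1143 + (3 + 3*(-1/129))) = √(1143 + (3 - 1/43)) = √(1143 + 128/43) = √(49277/43) = √2118911/43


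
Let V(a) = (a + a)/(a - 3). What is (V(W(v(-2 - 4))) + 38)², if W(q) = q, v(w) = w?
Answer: 13924/9 ≈ 1547.1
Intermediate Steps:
V(a) = 2*a/(-3 + a) (V(a) = (2*a)/(-3 + a) = 2*a/(-3 + a))
(V(W(v(-2 - 4))) + 38)² = (2*(-2 - 4)/(-3 + (-2 - 4)) + 38)² = (2*(-6)/(-3 - 6) + 38)² = (2*(-6)/(-9) + 38)² = (2*(-6)*(-⅑) + 38)² = (4/3 + 38)² = (118/3)² = 13924/9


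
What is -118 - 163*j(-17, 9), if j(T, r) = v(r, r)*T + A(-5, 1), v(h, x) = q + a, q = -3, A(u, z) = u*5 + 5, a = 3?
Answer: 3142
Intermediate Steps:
A(u, z) = 5 + 5*u (A(u, z) = 5*u + 5 = 5 + 5*u)
v(h, x) = 0 (v(h, x) = -3 + 3 = 0)
j(T, r) = -20 (j(T, r) = 0*T + (5 + 5*(-5)) = 0 + (5 - 25) = 0 - 20 = -20)
-118 - 163*j(-17, 9) = -118 - 163*(-20) = -118 + 3260 = 3142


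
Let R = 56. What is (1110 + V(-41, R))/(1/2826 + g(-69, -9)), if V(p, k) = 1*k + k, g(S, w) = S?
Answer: -3453372/194993 ≈ -17.710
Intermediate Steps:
V(p, k) = 2*k (V(p, k) = k + k = 2*k)
(1110 + V(-41, R))/(1/2826 + g(-69, -9)) = (1110 + 2*56)/(1/2826 - 69) = (1110 + 112)/(1/2826 - 69) = 1222/(-194993/2826) = 1222*(-2826/194993) = -3453372/194993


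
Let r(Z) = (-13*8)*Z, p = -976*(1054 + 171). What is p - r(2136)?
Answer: -973456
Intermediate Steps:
p = -1195600 (p = -976*1225 = -1195600)
r(Z) = -104*Z
p - r(2136) = -1195600 - (-104)*2136 = -1195600 - 1*(-222144) = -1195600 + 222144 = -973456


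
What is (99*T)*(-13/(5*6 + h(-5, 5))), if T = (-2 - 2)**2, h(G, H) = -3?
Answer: -2288/3 ≈ -762.67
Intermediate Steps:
T = 16 (T = (-4)**2 = 16)
(99*T)*(-13/(5*6 + h(-5, 5))) = (99*16)*(-13/(5*6 - 3)) = 1584*(-13/(30 - 3)) = 1584*(-13/27) = -2288/3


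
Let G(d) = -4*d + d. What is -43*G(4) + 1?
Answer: 517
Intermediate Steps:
G(d) = -3*d
-43*G(4) + 1 = -(-129)*4 + 1 = -43*(-12) + 1 = 516 + 1 = 517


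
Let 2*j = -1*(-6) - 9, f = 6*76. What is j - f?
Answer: -915/2 ≈ -457.50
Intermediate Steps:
f = 456
j = -3/2 (j = (-1*(-6) - 9)/2 = (6 - 9)/2 = (½)*(-3) = -3/2 ≈ -1.5000)
j - f = -3/2 - 1*456 = -3/2 - 456 = -915/2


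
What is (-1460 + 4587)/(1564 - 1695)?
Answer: -3127/131 ≈ -23.870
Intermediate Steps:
(-1460 + 4587)/(1564 - 1695) = 3127/(-131) = 3127*(-1/131) = -3127/131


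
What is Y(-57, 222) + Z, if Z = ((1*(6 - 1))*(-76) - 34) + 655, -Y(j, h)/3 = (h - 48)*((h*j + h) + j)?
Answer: 6519499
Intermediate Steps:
Y(j, h) = -3*(-48 + h)*(h + j + h*j) (Y(j, h) = -3*(h - 48)*((h*j + h) + j) = -3*(-48 + h)*((h + h*j) + j) = -3*(-48 + h)*(h + j + h*j))
Z = 241 (Z = ((1*5)*(-76) - 34) + 655 = (5*(-76) - 34) + 655 = (-380 - 34) + 655 = -414 + 655 = 241)
Y(-57, 222) + Z = (-3*222**2 + 144*222 + 144*(-57) - 3*(-57)*222**2 + 141*222*(-57)) + 241 = (-3*49284 + 31968 - 8208 - 3*(-57)*49284 - 1784214) + 241 = (-147852 + 31968 - 8208 + 8427564 - 1784214) + 241 = 6519258 + 241 = 6519499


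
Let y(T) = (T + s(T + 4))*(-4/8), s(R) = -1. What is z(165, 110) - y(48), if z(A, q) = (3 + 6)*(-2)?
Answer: 11/2 ≈ 5.5000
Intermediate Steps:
z(A, q) = -18 (z(A, q) = 9*(-2) = -18)
y(T) = 1/2 - T/2 (y(T) = (T - 1)*(-4/8) = (-1 + T)*(-4*1/8) = (-1 + T)*(-1/2) = 1/2 - T/2)
z(165, 110) - y(48) = -18 - (1/2 - 1/2*48) = -18 - (1/2 - 24) = -18 - 1*(-47/2) = -18 + 47/2 = 11/2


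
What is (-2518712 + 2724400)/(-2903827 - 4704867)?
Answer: -102844/3804347 ≈ -0.027033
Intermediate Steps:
(-2518712 + 2724400)/(-2903827 - 4704867) = 205688/(-7608694) = 205688*(-1/7608694) = -102844/3804347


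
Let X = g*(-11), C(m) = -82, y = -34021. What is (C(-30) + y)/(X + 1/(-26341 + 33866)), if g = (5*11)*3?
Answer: 256625075/13657874 ≈ 18.790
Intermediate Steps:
g = 165 (g = 55*3 = 165)
X = -1815 (X = 165*(-11) = -1815)
(C(-30) + y)/(X + 1/(-26341 + 33866)) = (-82 - 34021)/(-1815 + 1/(-26341 + 33866)) = -34103/(-1815 + 1/7525) = -34103/(-13657874/7525) = -34103*(-7525/13657874) = 256625075/13657874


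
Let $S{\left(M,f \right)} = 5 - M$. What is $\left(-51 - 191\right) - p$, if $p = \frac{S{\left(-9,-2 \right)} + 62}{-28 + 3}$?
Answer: $- \frac{5974}{25} \approx -238.96$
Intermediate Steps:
$p = - \frac{76}{25}$ ($p = \frac{\left(5 - -9\right) + 62}{-28 + 3} = \frac{\left(5 + 9\right) + 62}{-25} = \left(14 + 62\right) \left(- \frac{1}{25}\right) = 76 \left(- \frac{1}{25}\right) = - \frac{76}{25} \approx -3.04$)
$\left(-51 - 191\right) - p = \left(-51 - 191\right) - - \frac{76}{25} = -242 + \frac{76}{25} = - \frac{5974}{25}$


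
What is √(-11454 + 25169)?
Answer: √13715 ≈ 117.11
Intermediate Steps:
√(-11454 + 25169) = √13715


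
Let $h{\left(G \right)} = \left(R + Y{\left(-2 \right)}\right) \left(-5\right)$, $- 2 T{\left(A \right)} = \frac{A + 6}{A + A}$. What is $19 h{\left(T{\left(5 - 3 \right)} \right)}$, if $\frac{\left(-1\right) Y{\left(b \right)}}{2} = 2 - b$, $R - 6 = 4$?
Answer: $-190$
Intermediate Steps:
$R = 10$ ($R = 6 + 4 = 10$)
$T{\left(A \right)} = - \frac{6 + A}{4 A}$ ($T{\left(A \right)} = - \frac{\left(A + 6\right) \frac{1}{A + A}}{2} = - \frac{\left(6 + A\right) \frac{1}{2 A}}{2} = - \frac{\frac{1}{2} \frac{1}{A} \left(6 + A\right)}{2} = - \frac{6 + A}{4 A}$)
$Y{\left(b \right)} = -4 + 2 b$ ($Y{\left(b \right)} = - 2 \left(2 - b\right) = -4 + 2 b$)
$h{\left(G \right)} = -10$ ($h{\left(G \right)} = \left(10 + \left(-4 + 2 \left(-2\right)\right)\right) \left(-5\right) = \left(10 - 8\right) \left(-5\right) = 2 \left(-5\right) = -10$)
$19 h{\left(T{\left(5 - 3 \right)} \right)} = 19 \left(-10\right) = -190$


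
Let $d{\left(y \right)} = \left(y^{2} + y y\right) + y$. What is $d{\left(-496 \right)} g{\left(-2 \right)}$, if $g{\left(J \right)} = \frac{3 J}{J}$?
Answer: $1474608$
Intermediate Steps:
$d{\left(y \right)} = y + 2 y^{2}$ ($d{\left(y \right)} = \left(y^{2} + y^{2}\right) + y = 2 y^{2} + y = y + 2 y^{2}$)
$g{\left(J \right)} = 3$
$d{\left(-496 \right)} g{\left(-2 \right)} = - 496 \left(1 + 2 \left(-496\right)\right) 3 = - 496 \left(1 - 992\right) 3 = \left(-496\right) \left(-991\right) 3 = 491536 \cdot 3 = 1474608$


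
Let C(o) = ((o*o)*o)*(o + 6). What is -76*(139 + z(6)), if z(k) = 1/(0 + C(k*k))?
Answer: -5175176851/489888 ≈ -10564.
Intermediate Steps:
C(o) = o³*(6 + o) (C(o) = (o²*o)*(6 + o) = o³*(6 + o))
z(k) = 1/(k⁶*(6 + k²)) (z(k) = 1/(0 + (k*k)³*(6 + k*k)) = 1/(0 + (k²)³*(6 + k²)) = 1/(0 + k⁶*(6 + k²)) = 1/(k⁶*(6 + k²)))
-76*(139 + z(6)) = -76*(139 + 1/(6⁶*(6 + 6²))) = -76*(139 + 1/(46656*(6 + 36))) = -76*(139 + (1/46656)/42) = -76*(139 + (1/46656)*(1/42)) = -76*(139 + 1/1959552) = -76*272377729/1959552 = -5175176851/489888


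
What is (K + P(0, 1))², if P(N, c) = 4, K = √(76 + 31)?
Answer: (4 + √107)² ≈ 205.75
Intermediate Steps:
K = √107 ≈ 10.344
(K + P(0, 1))² = (√107 + 4)² = (4 + √107)²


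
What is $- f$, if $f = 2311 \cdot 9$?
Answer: $-20799$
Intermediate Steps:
$f = 20799$
$- f = \left(-1\right) 20799 = -20799$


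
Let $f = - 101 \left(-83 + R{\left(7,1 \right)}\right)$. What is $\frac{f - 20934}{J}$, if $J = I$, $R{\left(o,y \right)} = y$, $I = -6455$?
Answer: $\frac{12652}{6455} \approx 1.96$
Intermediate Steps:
$J = -6455$
$f = 8282$ ($f = - 101 \left(-83 + 1\right) = \left(-101\right) \left(-82\right) = 8282$)
$\frac{f - 20934}{J} = \frac{8282 - 20934}{-6455} = \left(8282 - 20934\right) \left(- \frac{1}{6455}\right) = \left(-12652\right) \left(- \frac{1}{6455}\right) = \frac{12652}{6455}$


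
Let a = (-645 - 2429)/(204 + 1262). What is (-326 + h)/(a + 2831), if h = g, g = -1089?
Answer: -1037195/2073586 ≈ -0.50019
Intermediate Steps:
a = -1537/733 (a = -3074/1466 = -3074*1/1466 = -1537/733 ≈ -2.0969)
h = -1089
(-326 + h)/(a + 2831) = (-326 - 1089)/(-1537/733 + 2831) = -1415/2073586/733 = -1415*733/2073586 = -1037195/2073586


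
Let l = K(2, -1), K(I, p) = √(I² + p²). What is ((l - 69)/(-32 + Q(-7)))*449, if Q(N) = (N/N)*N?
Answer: 10327/13 - 449*√5/39 ≈ 768.64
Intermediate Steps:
Q(N) = N (Q(N) = 1*N = N)
l = √5 (l = √(2² + (-1)²) = √(4 + 1) = √5 ≈ 2.2361)
((l - 69)/(-32 + Q(-7)))*449 = ((√5 - 69)/(-32 - 7))*449 = ((-69 + √5)/(-39))*449 = ((-69 + √5)*(-1/39))*449 = (23/13 - √5/39)*449 = 10327/13 - 449*√5/39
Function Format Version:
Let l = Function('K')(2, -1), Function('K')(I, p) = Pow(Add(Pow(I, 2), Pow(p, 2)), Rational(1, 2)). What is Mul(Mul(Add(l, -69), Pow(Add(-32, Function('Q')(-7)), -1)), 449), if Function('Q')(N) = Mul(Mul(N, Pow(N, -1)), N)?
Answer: Add(Rational(10327, 13), Mul(Rational(-449, 39), Pow(5, Rational(1, 2)))) ≈ 768.64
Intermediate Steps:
Function('Q')(N) = N (Function('Q')(N) = Mul(1, N) = N)
l = Pow(5, Rational(1, 2)) (l = Pow(Add(Pow(2, 2), Pow(-1, 2)), Rational(1, 2)) = Pow(Add(4, 1), Rational(1, 2)) = Pow(5, Rational(1, 2)) ≈ 2.2361)
Mul(Mul(Add(l, -69), Pow(Add(-32, Function('Q')(-7)), -1)), 449) = Mul(Mul(Add(Pow(5, Rational(1, 2)), -69), Pow(Add(-32, -7), -1)), 449) = Mul(Mul(Add(-69, Pow(5, Rational(1, 2))), Pow(-39, -1)), 449) = Mul(Mul(Add(-69, Pow(5, Rational(1, 2))), Rational(-1, 39)), 449) = Mul(Add(Rational(23, 13), Mul(Rational(-1, 39), Pow(5, Rational(1, 2)))), 449) = Add(Rational(10327, 13), Mul(Rational(-449, 39), Pow(5, Rational(1, 2))))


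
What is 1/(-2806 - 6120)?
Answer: -1/8926 ≈ -0.00011203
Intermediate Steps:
1/(-2806 - 6120) = 1/(-8926) = -1/8926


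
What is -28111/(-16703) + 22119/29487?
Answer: 399454238/164173787 ≈ 2.4331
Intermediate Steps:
-28111/(-16703) + 22119/29487 = -28111*(-1/16703) + 22119*(1/29487) = 28111/16703 + 7373/9829 = 399454238/164173787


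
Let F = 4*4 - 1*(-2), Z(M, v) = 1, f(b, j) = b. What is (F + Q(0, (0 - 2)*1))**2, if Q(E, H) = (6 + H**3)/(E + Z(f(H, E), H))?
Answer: 256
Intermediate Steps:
F = 18 (F = 16 + 2 = 18)
Q(E, H) = (6 + H**3)/(1 + E) (Q(E, H) = (6 + H**3)/(E + 1) = (6 + H**3)/(1 + E))
(F + Q(0, (0 - 2)*1))**2 = (18 + (6 + ((0 - 2)*1)**3)/(1 + 0))**2 = (18 + (6 + (-2*1)**3)/1)**2 = (18 + 1*(6 + (-2)**3))**2 = (18 + 1*(6 - 8))**2 = (18 + 1*(-2))**2 = (18 - 2)**2 = 16**2 = 256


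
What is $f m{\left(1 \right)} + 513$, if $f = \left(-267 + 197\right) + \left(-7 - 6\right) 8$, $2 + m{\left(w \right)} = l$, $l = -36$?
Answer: $7125$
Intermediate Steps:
$m{\left(w \right)} = -38$ ($m{\left(w \right)} = -2 - 36 = -38$)
$f = -174$ ($f = -70 - 104 = -174$)
$f m{\left(1 \right)} + 513 = \left(-174\right) \left(-38\right) + 513 = 6612 + 513 = 7125$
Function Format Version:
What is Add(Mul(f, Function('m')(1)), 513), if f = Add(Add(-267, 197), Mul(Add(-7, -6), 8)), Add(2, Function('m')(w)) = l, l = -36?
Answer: 7125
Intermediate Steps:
Function('m')(w) = -38 (Function('m')(w) = Add(-2, -36) = -38)
f = -174 (f = Add(-70, Mul(-13, 8)) = Add(-70, -104) = -174)
Add(Mul(f, Function('m')(1)), 513) = Add(Mul(-174, -38), 513) = Add(6612, 513) = 7125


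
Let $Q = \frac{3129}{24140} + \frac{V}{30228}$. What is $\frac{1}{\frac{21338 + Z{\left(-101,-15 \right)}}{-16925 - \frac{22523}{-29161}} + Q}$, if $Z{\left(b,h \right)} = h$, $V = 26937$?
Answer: $- \frac{7502684997225330}{1794368131591787} \approx -4.1812$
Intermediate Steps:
$Q = \frac{15517554}{15202165}$ ($Q = \frac{3129}{24140} + \frac{26937}{30228} = 3129 \cdot \frac{1}{24140} + 26937 \cdot \frac{1}{30228} = \frac{3129}{24140} + \frac{8979}{10076} = \frac{15517554}{15202165} \approx 1.0207$)
$\frac{1}{\frac{21338 + Z{\left(-101,-15 \right)}}{-16925 - \frac{22523}{-29161}} + Q} = \frac{1}{\frac{21338 - 15}{-16925 - \frac{22523}{-29161}} + \frac{15517554}{15202165}} = \frac{1}{\frac{21323}{-16925 - - \frac{22523}{29161}} + \frac{15517554}{15202165}} = \frac{1}{\frac{21323}{-16925 + \frac{22523}{29161}} + \frac{15517554}{15202165}} = \frac{1}{\frac{21323}{- \frac{493527402}{29161}} + \frac{15517554}{15202165}} = \frac{1}{21323 \left(- \frac{29161}{493527402}\right) + \frac{15517554}{15202165}} = \frac{1}{- \frac{621800003}{493527402} + \frac{15517554}{15202165}} = \frac{1}{- \frac{1794368131591787}{7502684997225330}} = - \frac{7502684997225330}{1794368131591787}$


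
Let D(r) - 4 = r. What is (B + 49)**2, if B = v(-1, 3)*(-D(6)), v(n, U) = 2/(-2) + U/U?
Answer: 2401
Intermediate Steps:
D(r) = 4 + r
v(n, U) = 0 (v(n, U) = 2*(-1/2) + 1 = -1 + 1 = 0)
B = 0 (B = 0*(-(4 + 6)) = 0*(-1*10) = 0*(-10) = 0)
(B + 49)**2 = (0 + 49)**2 = 49**2 = 2401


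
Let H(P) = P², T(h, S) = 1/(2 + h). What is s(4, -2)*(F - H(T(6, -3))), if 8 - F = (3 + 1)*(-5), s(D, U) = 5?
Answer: 8955/64 ≈ 139.92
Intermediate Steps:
F = 28 (F = 8 - (3 + 1)*(-5) = 8 - 4*(-5) = 8 - 1*(-20) = 8 + 20 = 28)
s(4, -2)*(F - H(T(6, -3))) = 5*(28 - (1/(2 + 6))²) = 5*(28 - (1/8)²) = 5*(28 - (⅛)²) = 5*(28 - 1*1/64) = 5*(28 - 1/64) = 5*(1791/64) = 8955/64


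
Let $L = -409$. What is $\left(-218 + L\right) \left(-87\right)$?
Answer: $54549$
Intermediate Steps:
$\left(-218 + L\right) \left(-87\right) = \left(-218 - 409\right) \left(-87\right) = \left(-627\right) \left(-87\right) = 54549$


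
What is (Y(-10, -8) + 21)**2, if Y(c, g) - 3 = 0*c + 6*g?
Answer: 576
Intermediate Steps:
Y(c, g) = 3 + 6*g (Y(c, g) = 3 + (0*c + 6*g) = 3 + (0 + 6*g) = 3 + 6*g)
(Y(-10, -8) + 21)**2 = ((3 + 6*(-8)) + 21)**2 = ((3 - 48) + 21)**2 = (-45 + 21)**2 = (-24)**2 = 576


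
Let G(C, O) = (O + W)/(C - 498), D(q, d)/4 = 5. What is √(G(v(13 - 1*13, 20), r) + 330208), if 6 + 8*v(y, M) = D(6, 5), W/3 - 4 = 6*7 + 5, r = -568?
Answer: 2*√13010971119/397 ≈ 574.64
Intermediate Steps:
D(q, d) = 20 (D(q, d) = 4*5 = 20)
W = 153 (W = 12 + 3*(6*7 + 5) = 12 + 3*(42 + 5) = 12 + 3*47 = 12 + 141 = 153)
v(y, M) = 7/4 (v(y, M) = -¾ + (⅛)*20 = -¾ + 5/2 = 7/4)
G(C, O) = (153 + O)/(-498 + C) (G(C, O) = (O + 153)/(C - 498) = (153 + O)/(-498 + C))
√(G(v(13 - 1*13, 20), r) + 330208) = √((153 - 568)/(-498 + 7/4) + 330208) = √(-415/(-1985/4) + 330208) = √(-4/1985*(-415) + 330208) = √(332/397 + 330208) = √(131092908/397) = 2*√13010971119/397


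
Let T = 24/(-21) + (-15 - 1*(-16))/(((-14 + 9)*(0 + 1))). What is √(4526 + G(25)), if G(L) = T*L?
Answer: √220129/7 ≈ 67.026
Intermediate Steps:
T = -47/35 (T = 24*(-1/21) + (-15 + 16)/((-5*1)) = -8/7 + 1/(-5) = -8/7 + 1*(-⅕) = -8/7 - ⅕ = -47/35 ≈ -1.3429)
G(L) = -47*L/35
√(4526 + G(25)) = √(4526 - 47/35*25) = √(4526 - 235/7) = √(31447/7) = √220129/7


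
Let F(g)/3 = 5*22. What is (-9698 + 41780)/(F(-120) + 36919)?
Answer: 32082/37249 ≈ 0.86129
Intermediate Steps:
F(g) = 330 (F(g) = 3*(5*22) = 3*110 = 330)
(-9698 + 41780)/(F(-120) + 36919) = (-9698 + 41780)/(330 + 36919) = 32082/37249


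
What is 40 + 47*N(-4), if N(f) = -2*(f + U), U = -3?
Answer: 698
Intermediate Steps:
N(f) = 6 - 2*f (N(f) = -2*(f - 3) = -2*(-3 + f) = 6 - 2*f)
40 + 47*N(-4) = 40 + 47*(6 - 2*(-4)) = 40 + 47*(6 + 8) = 40 + 47*14 = 40 + 658 = 698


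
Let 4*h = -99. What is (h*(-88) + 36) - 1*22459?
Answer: -20245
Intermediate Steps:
h = -99/4 (h = (¼)*(-99) = -99/4 ≈ -24.750)
(h*(-88) + 36) - 1*22459 = (-99/4*(-88) + 36) - 1*22459 = (2178 + 36) - 22459 = 2214 - 22459 = -20245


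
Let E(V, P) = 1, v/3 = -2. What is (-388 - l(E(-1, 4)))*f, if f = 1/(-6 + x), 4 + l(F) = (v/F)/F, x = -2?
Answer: 189/4 ≈ 47.250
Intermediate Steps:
v = -6 (v = 3*(-2) = -6)
l(F) = -4 - 6/F² (l(F) = -4 + (-6/F)/F = -4 - 6/F²)
f = -⅛ (f = 1/(-6 - 2) = 1/(-8) = -⅛ ≈ -0.12500)
(-388 - l(E(-1, 4)))*f = (-388 - (-4 - 6/1²))*(-⅛) = (-388 - (-4 - 6*1))*(-⅛) = (-388 - (-4 - 6))*(-⅛) = (-388 - 1*(-10))*(-⅛) = (-388 + 10)*(-⅛) = -378*(-⅛) = 189/4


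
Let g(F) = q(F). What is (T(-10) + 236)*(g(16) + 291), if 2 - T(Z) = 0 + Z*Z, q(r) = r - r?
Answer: 40158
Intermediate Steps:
q(r) = 0
g(F) = 0
T(Z) = 2 - Z² (T(Z) = 2 - (0 + Z*Z) = 2 - (0 + Z²) = 2 - Z²)
(T(-10) + 236)*(g(16) + 291) = ((2 - 1*(-10)²) + 236)*(0 + 291) = ((2 - 1*100) + 236)*291 = ((2 - 100) + 236)*291 = (-98 + 236)*291 = 138*291 = 40158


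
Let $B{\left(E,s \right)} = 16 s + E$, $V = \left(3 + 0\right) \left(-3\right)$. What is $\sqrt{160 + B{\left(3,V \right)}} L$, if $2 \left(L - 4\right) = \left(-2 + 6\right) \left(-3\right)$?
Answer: $- 2 \sqrt{19} \approx -8.7178$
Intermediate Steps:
$V = -9$ ($V = 3 \left(-3\right) = -9$)
$B{\left(E,s \right)} = E + 16 s$
$L = -2$ ($L = 4 + \frac{\left(-2 + 6\right) \left(-3\right)}{2} = 4 + \frac{4 \left(-3\right)}{2} = 4 + \frac{1}{2} \left(-12\right) = 4 - 6 = -2$)
$\sqrt{160 + B{\left(3,V \right)}} L = \sqrt{160 + \left(3 + 16 \left(-9\right)\right)} \left(-2\right) = \sqrt{160 + \left(3 - 144\right)} \left(-2\right) = \sqrt{160 - 141} \left(-2\right) = \sqrt{19} \left(-2\right) = - 2 \sqrt{19}$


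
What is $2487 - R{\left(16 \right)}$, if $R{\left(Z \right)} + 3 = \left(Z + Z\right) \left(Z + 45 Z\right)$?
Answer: $-21062$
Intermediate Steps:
$R{\left(Z \right)} = -3 + 92 Z^{2}$ ($R{\left(Z \right)} = -3 + \left(Z + Z\right) \left(Z + 45 Z\right) = -3 + 2 Z 46 Z = -3 + 92 Z^{2}$)
$2487 - R{\left(16 \right)} = 2487 - \left(-3 + 92 \cdot 16^{2}\right) = 2487 - \left(-3 + 92 \cdot 256\right) = 2487 - \left(-3 + 23552\right) = 2487 - 23549 = -21062$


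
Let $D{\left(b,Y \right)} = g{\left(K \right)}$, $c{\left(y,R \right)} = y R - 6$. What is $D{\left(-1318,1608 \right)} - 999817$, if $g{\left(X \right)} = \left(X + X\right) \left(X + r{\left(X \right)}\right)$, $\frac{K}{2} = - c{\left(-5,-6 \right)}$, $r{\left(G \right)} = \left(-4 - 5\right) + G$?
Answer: $-989737$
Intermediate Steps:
$c{\left(y,R \right)} = -6 + R y$ ($c{\left(y,R \right)} = R y - 6 = -6 + R y$)
$r{\left(G \right)} = -9 + G$
$K = -48$ ($K = 2 \left(- (-6 - -30)\right) = 2 \left(- (-6 + 30)\right) = 2 \left(\left(-1\right) 24\right) = 2 \left(-24\right) = -48$)
$g{\left(X \right)} = 2 X \left(-9 + 2 X\right)$ ($g{\left(X \right)} = \left(X + X\right) \left(X + \left(-9 + X\right)\right) = 2 X \left(-9 + 2 X\right)$)
$D{\left(b,Y \right)} = 10080$ ($D{\left(b,Y \right)} = 2 \left(-48\right) \left(-9 + 2 \left(-48\right)\right) = 2 \left(-48\right) \left(-9 - 96\right) = 2 \left(-48\right) \left(-105\right) = 10080$)
$D{\left(-1318,1608 \right)} - 999817 = 10080 - 999817 = -989737$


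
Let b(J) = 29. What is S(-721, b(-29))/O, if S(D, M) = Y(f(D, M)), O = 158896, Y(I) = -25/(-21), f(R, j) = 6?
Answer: 25/3336816 ≈ 7.4922e-6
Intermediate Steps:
Y(I) = 25/21 (Y(I) = -25*(-1/21) = 25/21)
S(D, M) = 25/21
S(-721, b(-29))/O = (25/21)/158896 = (25/21)*(1/158896) = 25/3336816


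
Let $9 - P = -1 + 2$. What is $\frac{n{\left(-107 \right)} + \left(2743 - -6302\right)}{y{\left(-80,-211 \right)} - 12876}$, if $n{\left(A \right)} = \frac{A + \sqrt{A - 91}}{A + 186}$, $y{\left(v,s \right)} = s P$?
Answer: $- \frac{178612}{287639} - \frac{3 i \sqrt{22}}{1150556} \approx -0.62096 - 1.223 \cdot 10^{-5} i$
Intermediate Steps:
$P = 8$ ($P = 9 - \left(-1 + 2\right) = 9 - 1 = 8$)
$y{\left(v,s \right)} = 8 s$ ($y{\left(v,s \right)} = s 8 = 8 s$)
$n{\left(A \right)} = \frac{A + \sqrt{-91 + A}}{186 + A}$
$\frac{n{\left(-107 \right)} + \left(2743 - -6302\right)}{y{\left(-80,-211 \right)} - 12876} = \frac{\frac{-107 + \sqrt{-91 - 107}}{186 - 107} + \left(2743 - -6302\right)}{8 \left(-211\right) - 12876} = \frac{\frac{-107 + \sqrt{-198}}{79} + \left(2743 + 6302\right)}{-1688 - 12876} = \frac{\frac{-107 + 3 i \sqrt{22}}{79} + 9045}{-14564} = \left(\left(- \frac{107}{79} + \frac{3 i \sqrt{22}}{79}\right) + 9045\right) \left(- \frac{1}{14564}\right) = \left(\frac{714448}{79} + \frac{3 i \sqrt{22}}{79}\right) \left(- \frac{1}{14564}\right) = - \frac{178612}{287639} - \frac{3 i \sqrt{22}}{1150556}$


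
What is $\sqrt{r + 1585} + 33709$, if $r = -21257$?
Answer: $33709 + 2 i \sqrt{4918} \approx 33709.0 + 140.26 i$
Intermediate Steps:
$\sqrt{r + 1585} + 33709 = \sqrt{-21257 + 1585} + 33709 = \sqrt{-19672} + 33709 = 2 i \sqrt{4918} + 33709 = 33709 + 2 i \sqrt{4918}$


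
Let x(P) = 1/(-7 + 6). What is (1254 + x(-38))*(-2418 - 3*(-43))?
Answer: -2868117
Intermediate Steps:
x(P) = -1 (x(P) = 1/(-1) = -1)
(1254 + x(-38))*(-2418 - 3*(-43)) = (1254 - 1)*(-2418 - 3*(-43)) = 1253*(-2418 + 129) = 1253*(-2289) = -2868117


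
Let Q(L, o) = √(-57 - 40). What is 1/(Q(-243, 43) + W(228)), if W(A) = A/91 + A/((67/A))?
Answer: 28935264540/22526413293073 - 37173409*I*√97/22526413293073 ≈ 0.0012845 - 1.6253e-5*I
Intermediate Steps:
Q(L, o) = I*√97 (Q(L, o) = √(-97) = I*√97)
W(A) = A²/67 + A/91 (W(A) = A*(1/91) + A*(A/67) = A/91 + A²/67 = A²/67 + A/91)
1/(Q(-243, 43) + W(228)) = 1/(I*√97 + (1/6097)*228*(67 + 91*228)) = 1/(I*√97 + (1/6097)*228*(67 + 20748)) = 1/(I*√97 + (1/6097)*228*20815) = 1/(I*√97 + 4745820/6097) = 1/(4745820/6097 + I*√97)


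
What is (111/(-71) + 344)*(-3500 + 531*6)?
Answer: -7634282/71 ≈ -1.0753e+5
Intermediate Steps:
(111/(-71) + 344)*(-3500 + 531*6) = (111*(-1/71) + 344)*(-3500 + 3186) = (-111/71 + 344)*(-314) = (24313/71)*(-314) = -7634282/71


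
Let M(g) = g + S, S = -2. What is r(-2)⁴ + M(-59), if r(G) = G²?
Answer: 195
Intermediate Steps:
M(g) = -2 + g (M(g) = g - 2 = -2 + g)
r(-2)⁴ + M(-59) = ((-2)²)⁴ + (-2 - 59) = 4⁴ - 61 = 256 - 61 = 195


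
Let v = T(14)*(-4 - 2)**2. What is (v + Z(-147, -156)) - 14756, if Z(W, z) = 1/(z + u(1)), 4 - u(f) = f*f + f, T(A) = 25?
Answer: -2133825/154 ≈ -13856.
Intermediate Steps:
u(f) = 4 - f - f**2 (u(f) = 4 - (f*f + f) = 4 - (f**2 + f) = 4 - (f + f**2) = 4 + (-f - f**2) = 4 - f - f**2)
Z(W, z) = 1/(2 + z) (Z(W, z) = 1/(z + (4 - 1*1 - 1*1**2)) = 1/(z + (4 - 1 - 1*1)) = 1/(z + (4 - 1 - 1)) = 1/(z + 2) = 1/(2 + z))
v = 900 (v = 25*(-4 - 2)**2 = 25*(-6)**2 = 25*36 = 900)
(v + Z(-147, -156)) - 14756 = (900 + 1/(2 - 156)) - 14756 = (900 + 1/(-154)) - 14756 = (900 - 1/154) - 14756 = 138599/154 - 14756 = -2133825/154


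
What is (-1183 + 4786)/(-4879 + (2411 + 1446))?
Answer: -3603/1022 ≈ -3.5254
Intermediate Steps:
(-1183 + 4786)/(-4879 + (2411 + 1446)) = 3603/(-4879 + 3857) = 3603/(-1022) = 3603*(-1/1022) = -3603/1022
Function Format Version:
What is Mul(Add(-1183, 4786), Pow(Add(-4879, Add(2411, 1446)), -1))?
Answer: Rational(-3603, 1022) ≈ -3.5254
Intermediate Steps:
Mul(Add(-1183, 4786), Pow(Add(-4879, Add(2411, 1446)), -1)) = Mul(3603, Pow(Add(-4879, 3857), -1)) = Mul(3603, Pow(-1022, -1)) = Mul(3603, Rational(-1, 1022)) = Rational(-3603, 1022)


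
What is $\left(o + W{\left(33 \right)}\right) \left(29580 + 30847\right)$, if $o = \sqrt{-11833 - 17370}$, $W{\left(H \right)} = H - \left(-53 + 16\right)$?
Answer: $4229890 + 60427 i \sqrt{29203} \approx 4.2299 \cdot 10^{6} + 1.0326 \cdot 10^{7} i$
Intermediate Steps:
$W{\left(H \right)} = 37 + H$ ($W{\left(H \right)} = H - -37 = H + 37 = 37 + H$)
$o = i \sqrt{29203}$ ($o = \sqrt{-29203} = i \sqrt{29203} \approx 170.89 i$)
$\left(o + W{\left(33 \right)}\right) \left(29580 + 30847\right) = \left(i \sqrt{29203} + \left(37 + 33\right)\right) \left(29580 + 30847\right) = \left(i \sqrt{29203} + 70\right) 60427 = \left(70 + i \sqrt{29203}\right) 60427 = 4229890 + 60427 i \sqrt{29203}$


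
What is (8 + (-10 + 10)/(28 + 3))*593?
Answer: 4744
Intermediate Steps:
(8 + (-10 + 10)/(28 + 3))*593 = (8 + 0/31)*593 = (8 + 0*(1/31))*593 = (8 + 0)*593 = 8*593 = 4744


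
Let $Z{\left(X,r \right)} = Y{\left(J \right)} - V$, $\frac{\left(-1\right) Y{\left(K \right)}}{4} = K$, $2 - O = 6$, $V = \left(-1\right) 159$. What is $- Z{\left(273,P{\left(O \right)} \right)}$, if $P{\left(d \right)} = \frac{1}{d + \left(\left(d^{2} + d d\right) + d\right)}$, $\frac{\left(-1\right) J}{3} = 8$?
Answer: $-255$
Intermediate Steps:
$V = -159$
$J = -24$ ($J = \left(-3\right) 8 = -24$)
$O = -4$ ($O = 2 - 6 = -4$)
$Y{\left(K \right)} = - 4 K$
$P{\left(d \right)} = \frac{1}{2 d + 2 d^{2}}$ ($P{\left(d \right)} = \frac{1}{d + \left(\left(d^{2} + d^{2}\right) + d\right)} = \frac{1}{d + \left(2 d^{2} + d\right)} = \frac{1}{d + \left(d + 2 d^{2}\right)} = \frac{1}{2 d + 2 d^{2}}$)
$Z{\left(X,r \right)} = 255$ ($Z{\left(X,r \right)} = \left(-4\right) \left(-24\right) - -159 = 96 + 159 = 255$)
$- Z{\left(273,P{\left(O \right)} \right)} = \left(-1\right) 255 = -255$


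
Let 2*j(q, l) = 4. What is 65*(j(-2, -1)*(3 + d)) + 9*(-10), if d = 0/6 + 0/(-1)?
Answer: 300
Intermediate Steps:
d = 0 (d = 0*(⅙) + 0*(-1) = 0 + 0 = 0)
j(q, l) = 2 (j(q, l) = (½)*4 = 2)
65*(j(-2, -1)*(3 + d)) + 9*(-10) = 65*(2*(3 + 0)) + 9*(-10) = 65*(2*3) - 90 = 65*6 - 90 = 390 - 90 = 300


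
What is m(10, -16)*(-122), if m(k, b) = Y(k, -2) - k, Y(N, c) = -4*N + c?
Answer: 6344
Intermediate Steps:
Y(N, c) = c - 4*N
m(k, b) = -2 - 5*k (m(k, b) = (-2 - 4*k) - k = -2 - 5*k)
m(10, -16)*(-122) = (-2 - 5*10)*(-122) = (-2 - 50)*(-122) = -52*(-122) = 6344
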